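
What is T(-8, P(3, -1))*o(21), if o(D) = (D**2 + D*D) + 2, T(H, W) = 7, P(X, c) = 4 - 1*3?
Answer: 6188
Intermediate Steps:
P(X, c) = 1 (P(X, c) = 4 - 3 = 1)
o(D) = 2 + 2*D**2 (o(D) = (D**2 + D**2) + 2 = 2*D**2 + 2 = 2 + 2*D**2)
T(-8, P(3, -1))*o(21) = 7*(2 + 2*21**2) = 7*(2 + 2*441) = 7*(2 + 882) = 7*884 = 6188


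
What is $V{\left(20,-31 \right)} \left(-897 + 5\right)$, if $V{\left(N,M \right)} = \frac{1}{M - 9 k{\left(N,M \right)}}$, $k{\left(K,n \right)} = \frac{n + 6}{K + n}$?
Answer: $\frac{4906}{283} \approx 17.336$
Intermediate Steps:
$k{\left(K,n \right)} = \frac{6 + n}{K + n}$
$V{\left(N,M \right)} = \frac{1}{M - \frac{9 \left(6 + M\right)}{M + N}}$ ($V{\left(N,M \right)} = \frac{1}{M - 9 \frac{6 + M}{N + M}} = \frac{1}{M - 9 \frac{6 + M}{M + N}} = \frac{1}{M - \frac{9 \left(6 + M\right)}{M + N}}$)
$V{\left(20,-31 \right)} \left(-897 + 5\right) = \frac{-31 + 20}{-54 - -279 - 31 \left(-31 + 20\right)} \left(-897 + 5\right) = \frac{1}{-54 + 279 - -341} \left(-11\right) \left(-892\right) = \frac{1}{-54 + 279 + 341} \left(-11\right) \left(-892\right) = \frac{1}{566} \left(-11\right) \left(-892\right) = \left(- \frac{11}{566}\right) \left(-892\right) = \frac{4906}{283}$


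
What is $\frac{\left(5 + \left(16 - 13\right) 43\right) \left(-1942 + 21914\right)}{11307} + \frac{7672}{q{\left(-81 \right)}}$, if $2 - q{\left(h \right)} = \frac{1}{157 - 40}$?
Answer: $\frac{10773000352}{2634531} \approx 4089.2$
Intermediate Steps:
$q{\left(h \right)} = \frac{233}{117}$ ($q{\left(h \right)} = 2 - \frac{1}{157 - 40} = 2 - \frac{1}{117} = \frac{233}{117}$)
$\frac{\left(5 + \left(16 - 13\right) 43\right) \left(-1942 + 21914\right)}{11307} + \frac{7672}{q{\left(-81 \right)}} = \frac{\left(5 + \left(16 - 13\right) 43\right) \left(-1942 + 21914\right)}{11307} + \frac{7672}{\frac{233}{117}} = \left(5 + 3 \cdot 43\right) 19972 \cdot \frac{1}{11307} + 7672 \cdot \frac{117}{233} = \left(5 + 129\right) 19972 \cdot \frac{1}{11307} + \frac{897624}{233} = 134 \cdot 19972 \cdot \frac{1}{11307} + \frac{897624}{233} = 2676248 \cdot \frac{1}{11307} + \frac{897624}{233} = \frac{2676248}{11307} + \frac{897624}{233} = \frac{10773000352}{2634531}$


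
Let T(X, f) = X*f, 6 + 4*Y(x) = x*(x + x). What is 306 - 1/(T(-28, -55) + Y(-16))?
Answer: 1019896/3333 ≈ 306.00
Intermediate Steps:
Y(x) = -3/2 + x²/2 (Y(x) = -3/2 + (x*(x + x))/4 = -3/2 + (x*(2*x))/4 = -3/2 + (2*x²)/4 = -3/2 + x²/2)
306 - 1/(T(-28, -55) + Y(-16)) = 306 - 1/(-28*(-55) + (-3/2 + (½)*(-16)²)) = 306 - 1/(1540 + (-3/2 + (½)*256)) = 306 - 1/(1540 + (-3/2 + 128)) = 306 - 1/(1540 + 253/2) = 306 - 1/3333/2 = 306 - 1*2/3333 = 306 - 2/3333 = 1019896/3333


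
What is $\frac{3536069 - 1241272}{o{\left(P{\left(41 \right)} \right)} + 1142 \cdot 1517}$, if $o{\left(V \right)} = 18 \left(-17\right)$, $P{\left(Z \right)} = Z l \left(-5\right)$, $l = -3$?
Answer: $\frac{2294797}{1732108} \approx 1.3249$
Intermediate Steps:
$P{\left(Z \right)} = 15 Z$ ($P{\left(Z \right)} = Z \left(-3\right) \left(-5\right) = - 3 Z \left(-5\right) = 15 Z$)
$o{\left(V \right)} = -306$
$\frac{3536069 - 1241272}{o{\left(P{\left(41 \right)} \right)} + 1142 \cdot 1517} = \frac{3536069 - 1241272}{-306 + 1142 \cdot 1517} = \frac{2294797}{-306 + 1732414} = \frac{2294797}{1732108}$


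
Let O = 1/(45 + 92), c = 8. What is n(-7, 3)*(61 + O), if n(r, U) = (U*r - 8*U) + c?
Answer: -309246/137 ≈ -2257.3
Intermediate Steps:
n(r, U) = 8 - 8*U + U*r (n(r, U) = (U*r - 8*U) + 8 = (-8*U + U*r) + 8 = 8 - 8*U + U*r)
O = 1/137 ≈ 0.0072993
n(-7, 3)*(61 + O) = (8 - 8*3 + 3*(-7))*(61 + 1/137) = (8 - 24 - 21)*(8358/137) = -37*8358/137 = -309246/137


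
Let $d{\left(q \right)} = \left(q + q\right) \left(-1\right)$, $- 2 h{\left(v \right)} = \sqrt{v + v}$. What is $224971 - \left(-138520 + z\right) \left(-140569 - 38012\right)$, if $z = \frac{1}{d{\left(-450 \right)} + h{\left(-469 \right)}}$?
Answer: $- \frac{40085241786239081}{1620469} + \frac{178581 i \sqrt{938}}{1620469} \approx -2.4737 \cdot 10^{10} + 3.3752 i$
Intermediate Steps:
$h{\left(v \right)} = - \frac{\sqrt{2} \sqrt{v}}{2}$ ($h{\left(v \right)} = - \frac{\sqrt{v + v}}{2} = - \frac{\sqrt{2 v}}{2} = - \frac{\sqrt{2} \sqrt{v}}{2}$)
$d{\left(q \right)} = - 2 q$ ($d{\left(q \right)} = 2 q \left(-1\right) = - 2 q$)
$z = \frac{1}{900 - \frac{i \sqrt{938}}{2}}$ ($z = \frac{1}{\left(-2\right) \left(-450\right) - \frac{\sqrt{2} \sqrt{-469}}{2}} = \frac{1}{900 - \frac{\sqrt{2} i \sqrt{469}}{2}} = \frac{1}{900 - \frac{i \sqrt{938}}{2}} \approx 0.0011108 + 1.89 \cdot 10^{-5} i$)
$224971 - \left(-138520 + z\right) \left(-140569 - 38012\right) = 224971 - \left(-138520 + \left(\frac{1800}{1620469} + \frac{i \sqrt{938}}{1620469}\right)\right) \left(-140569 - 38012\right) = 224971 - \left(- \frac{224467364080}{1620469} + \frac{i \sqrt{938}}{1620469}\right) \left(-178581\right) = 224971 - \left(\frac{40085606344770480}{1620469} - \frac{178581 i \sqrt{938}}{1620469}\right) = - \frac{40085241786239081}{1620469} + \frac{178581 i \sqrt{938}}{1620469}$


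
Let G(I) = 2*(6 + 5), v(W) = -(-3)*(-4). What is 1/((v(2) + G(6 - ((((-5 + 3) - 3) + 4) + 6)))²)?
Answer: 1/100 ≈ 0.010000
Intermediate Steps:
v(W) = -12 (v(W) = -1*12 = -12)
G(I) = 22 (G(I) = 2*11 = 22)
1/((v(2) + G(6 - ((((-5 + 3) - 3) + 4) + 6)))²) = 1/((-12 + 22)²) = 1/(10²) = 1/100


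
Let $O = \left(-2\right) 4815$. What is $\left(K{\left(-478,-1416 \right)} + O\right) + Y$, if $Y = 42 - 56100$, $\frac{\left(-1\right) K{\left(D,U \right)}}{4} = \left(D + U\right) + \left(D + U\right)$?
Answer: $-50536$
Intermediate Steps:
$K{\left(D,U \right)} = - 8 D - 8 U$ ($K{\left(D,U \right)} = - 4 \left(\left(D + U\right) + \left(D + U\right)\right) = - 4 \left(2 D + 2 U\right) = - 8 D - 8 U$)
$O = -9630$
$Y = -56058$ ($Y = 42 - 56100 = -56058$)
$\left(K{\left(-478,-1416 \right)} + O\right) + Y = \left(\left(\left(-8\right) \left(-478\right) - -11328\right) - 9630\right) - 56058 = \left(\left(3824 + 11328\right) - 9630\right) - 56058 = \left(15152 - 9630\right) - 56058 = 5522 - 56058 = -50536$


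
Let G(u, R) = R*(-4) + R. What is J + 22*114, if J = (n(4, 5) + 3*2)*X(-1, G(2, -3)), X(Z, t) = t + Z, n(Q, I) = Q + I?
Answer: 2628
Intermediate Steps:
G(u, R) = -3*R (G(u, R) = -4*R + R = -3*R)
n(Q, I) = I + Q
X(Z, t) = Z + t
J = 120 (J = ((5 + 4) + 3*2)*(-1 - 3*(-3)) = (9 + 6)*(-1 + 9) = 15*8 = 120)
J + 22*114 = 120 + 22*114 = 120 + 2508 = 2628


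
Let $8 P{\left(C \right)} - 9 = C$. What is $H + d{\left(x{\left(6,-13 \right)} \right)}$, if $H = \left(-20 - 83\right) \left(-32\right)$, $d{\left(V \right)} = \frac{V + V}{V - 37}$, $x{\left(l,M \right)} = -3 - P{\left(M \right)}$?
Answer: $\frac{260394}{79} \approx 3296.1$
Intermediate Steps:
$P{\left(C \right)} = \frac{9}{8} + \frac{C}{8}$
$x{\left(l,M \right)} = - \frac{33}{8} - \frac{M}{8}$ ($x{\left(l,M \right)} = -3 - \left(\frac{9}{8} + \frac{M}{8}\right) = - \frac{33}{8} - \frac{M}{8}$)
$d{\left(V \right)} = \frac{2 V}{-37 + V}$
$H = 3296$ ($H = \left(-103\right) \left(-32\right) = 3296$)
$H + d{\left(x{\left(6,-13 \right)} \right)} = 3296 + \frac{2 \left(- \frac{33}{8} - - \frac{13}{8}\right)}{-37 - \frac{5}{2}} = 3296 + \frac{2 \left(- \frac{33}{8} + \frac{13}{8}\right)}{-37 + \left(- \frac{33}{8} + \frac{13}{8}\right)} = 3296 + 2 \left(- \frac{5}{2}\right) \frac{1}{-37 - \frac{5}{2}} = 3296 + 2 \left(- \frac{5}{2}\right) \frac{1}{- \frac{79}{2}} = 3296 + 2 \left(- \frac{5}{2}\right) \left(- \frac{2}{79}\right) = 3296 + \frac{10}{79} = \frac{260394}{79}$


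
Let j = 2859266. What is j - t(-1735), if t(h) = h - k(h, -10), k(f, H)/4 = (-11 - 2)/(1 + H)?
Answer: 25749061/9 ≈ 2.8610e+6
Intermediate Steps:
k(f, H) = -52/(1 + H) (k(f, H) = 4*((-11 - 2)/(1 + H)) = 4*(-13/(1 + H)) = -52/(1 + H))
t(h) = -52/9 + h (t(h) = h - (-52)/(1 - 10) = h - (-52)/(-9) = h - (-52)*(-1)/9 = h - 1*52/9 = h - 52/9 = -52/9 + h)
j - t(-1735) = 2859266 - (-52/9 - 1735) = 2859266 - 1*(-15667/9) = 2859266 + 15667/9 = 25749061/9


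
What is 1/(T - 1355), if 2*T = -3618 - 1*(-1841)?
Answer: -2/4487 ≈ -0.00044573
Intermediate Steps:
T = -1777/2 (T = (-3618 - 1*(-1841))/2 = (-3618 + 1841)/2 = (½)*(-1777) = -1777/2 ≈ -888.50)
1/(T - 1355) = 1/(-1777/2 - 1355) = 1/(-4487/2) = -2/4487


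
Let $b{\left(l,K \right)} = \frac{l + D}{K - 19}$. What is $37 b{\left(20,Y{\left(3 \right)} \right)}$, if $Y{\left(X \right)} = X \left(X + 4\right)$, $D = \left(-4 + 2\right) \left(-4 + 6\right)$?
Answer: $296$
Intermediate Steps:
$D = -4$ ($D = \left(-2\right) 2 = -4$)
$Y{\left(X \right)} = X \left(4 + X\right)$
$b{\left(l,K \right)} = \frac{-4 + l}{-19 + K}$ ($b{\left(l,K \right)} = \frac{l - 4}{K - 19} = \frac{-4 + l}{-19 + K}$)
$37 b{\left(20,Y{\left(3 \right)} \right)} = 37 \frac{-4 + 20}{-19 + 3 \left(4 + 3\right)} = 37 \frac{1}{-19 + 3 \cdot 7} \cdot 16 = 37 \frac{1}{-19 + 21} \cdot 16 = 37 \cdot \frac{1}{2} \cdot 16 = 37 \cdot 8 = 296$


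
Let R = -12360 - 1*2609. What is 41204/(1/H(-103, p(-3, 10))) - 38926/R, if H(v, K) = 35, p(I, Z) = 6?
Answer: 21587432586/14969 ≈ 1.4421e+6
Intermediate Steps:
R = -14969 (R = -12360 - 2609 = -14969)
41204/(1/H(-103, p(-3, 10))) - 38926/R = 41204/(1/35) - 38926/(-14969) = 41204/(1/35) - 38926*(-1/14969) = 41204*35 + 38926/14969 = 1442140 + 38926/14969 = 21587432586/14969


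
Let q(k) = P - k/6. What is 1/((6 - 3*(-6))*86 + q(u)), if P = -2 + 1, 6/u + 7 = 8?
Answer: 1/2062 ≈ 0.00048497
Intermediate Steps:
u = 6 (u = 6/(-7 + 8) = 6/1 = 6*1 = 6)
P = -1
q(k) = -1 - k/6
1/((6 - 3*(-6))*86 + q(u)) = 1/((6 - 3*(-6))*86 + (-1 - ⅙*6)) = 1/((6 + 18)*86 + (-1 - 1)) = 1/(24*86 - 2) = 1/(2064 - 2) = 1/2062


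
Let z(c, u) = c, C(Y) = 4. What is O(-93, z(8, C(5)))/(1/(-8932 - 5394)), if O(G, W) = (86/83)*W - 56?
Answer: 56730960/83 ≈ 6.8351e+5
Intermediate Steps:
O(G, W) = -56 + 86*W/83 (O(G, W) = (86*(1/83))*W - 56 = 86*W/83 - 56 = -56 + 86*W/83)
O(-93, z(8, C(5)))/(1/(-8932 - 5394)) = (-56 + (86/83)*8)/(1/(-8932 - 5394)) = (-56 + 688/83)/(1/(-14326)) = -3960/(83*(-1/14326)) = -3960/83*(-14326) = 56730960/83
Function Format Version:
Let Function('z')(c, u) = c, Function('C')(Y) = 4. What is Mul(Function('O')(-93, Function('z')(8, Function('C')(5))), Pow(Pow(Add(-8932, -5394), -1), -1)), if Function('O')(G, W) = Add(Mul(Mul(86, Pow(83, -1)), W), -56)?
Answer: Rational(56730960, 83) ≈ 6.8351e+5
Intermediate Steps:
Function('O')(G, W) = Add(-56, Mul(Rational(86, 83), W)) (Function('O')(G, W) = Add(Mul(Mul(86, Rational(1, 83)), W), -56) = Add(Mul(Rational(86, 83), W), -56) = Add(-56, Mul(Rational(86, 83), W)))
Mul(Function('O')(-93, Function('z')(8, Function('C')(5))), Pow(Pow(Add(-8932, -5394), -1), -1)) = Mul(Add(-56, Mul(Rational(86, 83), 8)), Pow(Pow(Add(-8932, -5394), -1), -1)) = Mul(Add(-56, Rational(688, 83)), Pow(Pow(-14326, -1), -1)) = Mul(Rational(-3960, 83), Pow(Rational(-1, 14326), -1)) = Mul(Rational(-3960, 83), -14326) = Rational(56730960, 83)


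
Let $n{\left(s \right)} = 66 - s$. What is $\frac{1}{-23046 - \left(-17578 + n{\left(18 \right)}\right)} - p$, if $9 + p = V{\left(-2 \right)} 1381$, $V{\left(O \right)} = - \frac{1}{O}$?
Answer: $- \frac{3759155}{5516} \approx -681.5$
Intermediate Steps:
$p = \frac{1363}{2}$ ($p = -9 + - \frac{1}{-2} \cdot 1381 = -9 + \left(-1\right) \left(- \frac{1}{2}\right) 1381 = -9 + \frac{1}{2} \cdot 1381 = -9 + \frac{1381}{2} = \frac{1363}{2} \approx 681.5$)
$\frac{1}{-23046 - \left(-17578 + n{\left(18 \right)}\right)} - p = \frac{1}{-23046 + \left(17578 - \left(66 - 18\right)\right)} - \frac{1363}{2} = \frac{1}{-23046 + \left(17578 - 48\right)} - \frac{1363}{2} = \frac{1}{-23046 + 17530} - \frac{1363}{2} = \frac{1}{-5516} - \frac{1363}{2} = - \frac{1}{5516} - \frac{1363}{2} = - \frac{3759155}{5516}$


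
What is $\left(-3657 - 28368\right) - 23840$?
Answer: $-55865$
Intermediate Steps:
$\left(-3657 - 28368\right) - 23840 = -32025 - 23840 = -55865$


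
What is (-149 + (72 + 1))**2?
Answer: 5776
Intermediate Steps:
(-149 + (72 + 1))**2 = (-149 + 73)**2 = (-76)**2 = 5776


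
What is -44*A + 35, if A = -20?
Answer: 915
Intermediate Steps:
-44*A + 35 = -44*(-20) + 35 = 880 + 35 = 915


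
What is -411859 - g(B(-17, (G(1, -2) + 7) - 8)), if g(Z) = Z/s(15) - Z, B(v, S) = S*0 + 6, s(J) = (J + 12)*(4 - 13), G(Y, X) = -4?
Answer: -33360091/81 ≈ -4.1185e+5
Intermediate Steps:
s(J) = -108 - 9*J (s(J) = (12 + J)*(-9) = -108 - 9*J)
B(v, S) = 6 (B(v, S) = 0 + 6 = 6)
g(Z) = -244*Z/243 (g(Z) = Z/(-108 - 9*15) - Z = Z/(-108 - 135) - Z = Z/(-243) - Z = Z*(-1/243) - Z = -Z/243 - Z = -244*Z/243)
-411859 - g(B(-17, (G(1, -2) + 7) - 8)) = -411859 - (-244)*6/243 = -411859 - 1*(-488/81) = -411859 + 488/81 = -33360091/81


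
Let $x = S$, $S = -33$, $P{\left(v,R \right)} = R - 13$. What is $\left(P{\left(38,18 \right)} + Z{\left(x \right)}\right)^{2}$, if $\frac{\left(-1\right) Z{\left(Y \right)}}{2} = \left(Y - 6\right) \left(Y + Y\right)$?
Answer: $26450449$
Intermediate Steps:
$P{\left(v,R \right)} = -13 + R$
$x = -33$
$Z{\left(Y \right)} = - 4 Y \left(-6 + Y\right)$ ($Z{\left(Y \right)} = - 2 \left(Y - 6\right) \left(Y + Y\right) = - 2 \left(-6 + Y\right) 2 Y = - 2 \cdot 2 Y \left(-6 + Y\right) = - 4 Y \left(-6 + Y\right)$)
$\left(P{\left(38,18 \right)} + Z{\left(x \right)}\right)^{2} = \left(\left(-13 + 18\right) + 4 \left(-33\right) \left(6 - -33\right)\right)^{2} = \left(5 + 4 \left(-33\right) \left(6 + 33\right)\right)^{2} = \left(5 + 4 \left(-33\right) 39\right)^{2} = \left(5 - 5148\right)^{2} = \left(-5143\right)^{2} = 26450449$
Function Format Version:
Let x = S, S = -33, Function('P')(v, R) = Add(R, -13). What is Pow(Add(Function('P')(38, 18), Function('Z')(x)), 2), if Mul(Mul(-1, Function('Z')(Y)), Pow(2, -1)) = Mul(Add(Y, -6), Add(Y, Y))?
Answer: 26450449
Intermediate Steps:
Function('P')(v, R) = Add(-13, R)
x = -33
Function('Z')(Y) = Mul(-4, Y, Add(-6, Y)) (Function('Z')(Y) = Mul(-2, Mul(Add(Y, -6), Add(Y, Y))) = Mul(-2, Mul(Add(-6, Y), Mul(2, Y))) = Mul(-2, Mul(2, Y, Add(-6, Y))) = Mul(-4, Y, Add(-6, Y)))
Pow(Add(Function('P')(38, 18), Function('Z')(x)), 2) = Pow(Add(Add(-13, 18), Mul(4, -33, Add(6, Mul(-1, -33)))), 2) = Pow(Add(5, Mul(4, -33, Add(6, 33))), 2) = Pow(Add(5, Mul(4, -33, 39)), 2) = Pow(Add(5, -5148), 2) = Pow(-5143, 2) = 26450449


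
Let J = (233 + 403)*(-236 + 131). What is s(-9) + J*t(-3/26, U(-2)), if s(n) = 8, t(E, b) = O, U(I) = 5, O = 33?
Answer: -2203732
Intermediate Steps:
t(E, b) = 33
J = -66780 (J = 636*(-105) = -66780)
s(-9) + J*t(-3/26, U(-2)) = 8 - 66780*33 = 8 - 2203740 = -2203732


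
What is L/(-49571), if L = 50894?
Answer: -50894/49571 ≈ -1.0267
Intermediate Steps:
L/(-49571) = 50894/(-49571) = 50894*(-1/49571) = -50894/49571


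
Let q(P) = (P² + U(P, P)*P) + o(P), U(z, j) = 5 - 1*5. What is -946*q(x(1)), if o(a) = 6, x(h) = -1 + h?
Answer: -5676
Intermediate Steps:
U(z, j) = 0 (U(z, j) = 5 - 5 = 0)
q(P) = 6 + P² (q(P) = (P² + 0*P) + 6 = (P² + 0) + 6 = P² + 6 = 6 + P²)
-946*q(x(1)) = -946*(6 + (-1 + 1)²) = -946*(6 + 0²) = -946*(6 + 0) = -946*6 = -5676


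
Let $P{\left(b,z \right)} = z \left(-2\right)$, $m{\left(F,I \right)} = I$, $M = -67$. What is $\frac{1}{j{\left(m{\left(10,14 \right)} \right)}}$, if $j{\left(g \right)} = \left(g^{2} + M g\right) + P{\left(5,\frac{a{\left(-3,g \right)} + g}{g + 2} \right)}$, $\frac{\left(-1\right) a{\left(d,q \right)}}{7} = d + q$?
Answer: $- \frac{8}{5873} \approx -0.0013622$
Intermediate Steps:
$a{\left(d,q \right)} = - 7 d - 7 q$ ($a{\left(d,q \right)} = - 7 \left(d + q\right) = - 7 d - 7 q$)
$P{\left(b,z \right)} = - 2 z$
$j{\left(g \right)} = g^{2} - 67 g - \frac{2 \left(21 - 6 g\right)}{2 + g}$ ($j{\left(g \right)} = \left(g^{2} - 67 g\right) - 2 \frac{\left(\left(-7\right) \left(-3\right) - 7 g\right) + g}{g + 2} = \left(g^{2} - 67 g\right) - 2 \frac{\left(21 - 7 g\right) + g}{2 + g} = \left(g^{2} - 67 g\right) - 2 \frac{21 - 6 g}{2 + g} = \left(g^{2} - 67 g\right) - \frac{2 \left(21 - 6 g\right)}{2 + g} = g^{2} - 67 g - \frac{2 \left(21 - 6 g\right)}{2 + g}$)
$\frac{1}{j{\left(m{\left(10,14 \right)} \right)}} = \frac{1}{\frac{1}{2 + 14} \left(-42 + 12 \cdot 14 + 14 \left(-67 + 14\right) \left(2 + 14\right)\right)} = \frac{1}{\frac{1}{16} \left(-42 + 168 + 14 \left(-53\right) 16\right)} = \frac{1}{\frac{1}{16} \left(-42 + 168 - 11872\right)} = \frac{1}{\frac{1}{16} \left(-11746\right)} = \frac{1}{- \frac{5873}{8}} = - \frac{8}{5873}$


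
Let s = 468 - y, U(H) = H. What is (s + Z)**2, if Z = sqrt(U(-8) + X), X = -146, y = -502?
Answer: (970 + I*sqrt(154))**2 ≈ 9.4075e+5 + 24075.0*I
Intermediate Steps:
Z = I*sqrt(154) (Z = sqrt(-8 - 146) = sqrt(-154) = I*sqrt(154) ≈ 12.41*I)
s = 970 (s = 468 - 1*(-502) = 468 + 502 = 970)
(s + Z)**2 = (970 + I*sqrt(154))**2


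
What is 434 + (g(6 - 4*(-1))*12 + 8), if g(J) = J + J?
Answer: 682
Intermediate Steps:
g(J) = 2*J
434 + (g(6 - 4*(-1))*12 + 8) = 434 + ((2*(6 - 4*(-1)))*12 + 8) = 434 + ((2*(6 + 4))*12 + 8) = 434 + ((2*10)*12 + 8) = 434 + (20*12 + 8) = 434 + (240 + 8) = 434 + 248 = 682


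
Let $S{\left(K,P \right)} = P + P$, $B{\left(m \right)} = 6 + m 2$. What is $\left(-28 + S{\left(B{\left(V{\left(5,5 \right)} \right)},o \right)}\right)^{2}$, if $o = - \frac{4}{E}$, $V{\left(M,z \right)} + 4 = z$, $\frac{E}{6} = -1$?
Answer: $\frac{6400}{9} \approx 711.11$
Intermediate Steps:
$E = -6$ ($E = 6 \left(-1\right) = -6$)
$V{\left(M,z \right)} = -4 + z$
$B{\left(m \right)} = 6 + 2 m$
$o = \frac{2}{3}$ ($o = - \frac{4}{-6} = \left(-4\right) \left(- \frac{1}{6}\right) = \frac{2}{3} \approx 0.66667$)
$S{\left(K,P \right)} = 2 P$
$\left(-28 + S{\left(B{\left(V{\left(5,5 \right)} \right)},o \right)}\right)^{2} = \left(-28 + 2 \cdot \frac{2}{3}\right)^{2} = \left(-28 + \frac{4}{3}\right)^{2} = \left(- \frac{80}{3}\right)^{2} = \frac{6400}{9}$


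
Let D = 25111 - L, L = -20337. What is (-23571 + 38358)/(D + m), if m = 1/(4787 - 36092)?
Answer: 462907035/1422749639 ≈ 0.32536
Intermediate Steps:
D = 45448 (D = 25111 - 1*(-20337) = 25111 + 20337 = 45448)
m = -1/31305 (m = 1/(-31305) = -1/31305 ≈ -3.1944e-5)
(-23571 + 38358)/(D + m) = (-23571 + 38358)/(45448 - 1/31305) = 14787/(1422749639/31305) = 14787*(31305/1422749639) = 462907035/1422749639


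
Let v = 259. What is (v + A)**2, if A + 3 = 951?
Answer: 1456849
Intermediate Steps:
A = 948 (A = -3 + 951 = 948)
(v + A)**2 = (259 + 948)**2 = 1207**2 = 1456849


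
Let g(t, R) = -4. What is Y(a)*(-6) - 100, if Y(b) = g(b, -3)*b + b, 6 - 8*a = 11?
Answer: -445/4 ≈ -111.25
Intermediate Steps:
a = -5/8 (a = 3/4 - 1/8*11 = 3/4 - 11/8 = -5/8 ≈ -0.62500)
Y(b) = -3*b (Y(b) = -4*b + b = -3*b)
Y(a)*(-6) - 100 = -3*(-5/8)*(-6) - 100 = (15/8)*(-6) - 100 = -45/4 - 100 = -445/4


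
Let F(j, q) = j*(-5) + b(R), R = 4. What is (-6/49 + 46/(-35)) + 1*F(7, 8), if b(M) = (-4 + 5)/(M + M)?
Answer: -71171/1960 ≈ -36.312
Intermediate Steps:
b(M) = 1/(2*M)
F(j, q) = 1/8 - 5*j (F(j, q) = j*(-5) + (1/2)/4 = -5*j + (1/2)*(1/4) = -5*j + 1/8 = 1/8 - 5*j)
(-6/49 + 46/(-35)) + 1*F(7, 8) = (-6/49 + 46/(-35)) + 1*(1/8 - 5*7) = (-6*1/49 + 46*(-1/35)) + 1*(1/8 - 35) = (-6/49 - 46/35) + 1*(-279/8) = -352/245 - 279/8 = -71171/1960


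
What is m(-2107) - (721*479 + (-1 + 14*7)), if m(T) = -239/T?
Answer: -727875553/2107 ≈ -3.4546e+5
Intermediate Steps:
m(-2107) - (721*479 + (-1 + 14*7)) = -239/(-2107) - (721*479 + (-1 + 14*7)) = -239*(-1/2107) - (345359 + (-1 + 98)) = 239/2107 - (345359 + 97) = 239/2107 - 1*345456 = 239/2107 - 345456 = -727875553/2107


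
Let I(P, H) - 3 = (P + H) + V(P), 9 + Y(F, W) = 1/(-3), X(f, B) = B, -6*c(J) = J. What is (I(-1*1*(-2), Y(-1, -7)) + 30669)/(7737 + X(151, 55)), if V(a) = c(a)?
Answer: 91993/23376 ≈ 3.9354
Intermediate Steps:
c(J) = -J/6
V(a) = -a/6
Y(F, W) = -28/3 (Y(F, W) = -9 + 1/(-3) = -9 - ⅓ = -28/3)
I(P, H) = 3 + H + 5*P/6 (I(P, H) = 3 + ((P + H) - P/6) = 3 + ((H + P) - P/6) = 3 + (H + 5*P/6) = 3 + H + 5*P/6)
(I(-1*1*(-2), Y(-1, -7)) + 30669)/(7737 + X(151, 55)) = ((3 - 28/3 + 5*(-1*1*(-2))/6) + 30669)/(7737 + 55) = ((3 - 28/3 + 5*(-1*(-2))/6) + 30669)/7792 = ((3 - 28/3 + (⅚)*2) + 30669)*(1/7792) = ((3 - 28/3 + 5/3) + 30669)*(1/7792) = (-14/3 + 30669)*(1/7792) = (91993/3)*(1/7792) = 91993/23376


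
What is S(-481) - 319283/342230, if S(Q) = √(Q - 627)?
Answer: -319283/342230 + 2*I*√277 ≈ -0.93295 + 33.287*I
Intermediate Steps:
S(Q) = √(-627 + Q)
S(-481) - 319283/342230 = √(-627 - 481) - 319283/342230 = √(-1108) - 319283/342230 = 2*I*√277 - 1*319283/342230 = 2*I*√277 - 319283/342230 = -319283/342230 + 2*I*√277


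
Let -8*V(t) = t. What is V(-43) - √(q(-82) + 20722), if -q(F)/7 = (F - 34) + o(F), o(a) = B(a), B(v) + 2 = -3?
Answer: 43/8 - √21569 ≈ -141.49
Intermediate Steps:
B(v) = -5 (B(v) = -2 - 3 = -5)
o(a) = -5
q(F) = 273 - 7*F (q(F) = -7*((F - 34) - 5) = -7*((-34 + F) - 5) = -7*(-39 + F) = 273 - 7*F)
V(t) = -t/8
V(-43) - √(q(-82) + 20722) = -⅛*(-43) - √((273 - 7*(-82)) + 20722) = 43/8 - √((273 + 574) + 20722) = 43/8 - √(847 + 20722) = 43/8 - √21569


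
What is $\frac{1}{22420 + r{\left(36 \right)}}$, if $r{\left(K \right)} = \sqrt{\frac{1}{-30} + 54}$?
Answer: $\frac{672600}{15079690381} - \frac{\sqrt{48570}}{15079690381} \approx 4.4588 \cdot 10^{-5}$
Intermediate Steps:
$r{\left(K \right)} = \frac{\sqrt{48570}}{30}$ ($r{\left(K \right)} = \sqrt{- \frac{1}{30} + 54} = \sqrt{\frac{1619}{30}} = \frac{\sqrt{48570}}{30}$)
$\frac{1}{22420 + r{\left(36 \right)}} = \frac{1}{22420 + \frac{\sqrt{48570}}{30}}$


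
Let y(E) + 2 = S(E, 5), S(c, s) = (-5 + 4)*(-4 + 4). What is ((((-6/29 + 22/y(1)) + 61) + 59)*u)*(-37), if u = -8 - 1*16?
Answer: 2801640/29 ≈ 96608.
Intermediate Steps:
S(c, s) = 0 (S(c, s) = -1*0 = 0)
y(E) = -2 (y(E) = -2 + 0 = -2)
u = -24 (u = -8 - 16 = -24)
((((-6/29 + 22/y(1)) + 61) + 59)*u)*(-37) = ((((-6/29 + 22/(-2)) + 61) + 59)*(-24))*(-37) = ((((-6*1/29 + 22*(-1/2)) + 61) + 59)*(-24))*(-37) = ((((-6/29 - 11) + 61) + 59)*(-24))*(-37) = (((-325/29 + 61) + 59)*(-24))*(-37) = ((1444/29 + 59)*(-24))*(-37) = ((3155/29)*(-24))*(-37) = -75720/29*(-37) = 2801640/29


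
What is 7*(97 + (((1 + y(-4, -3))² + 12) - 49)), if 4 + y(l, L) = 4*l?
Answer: 2947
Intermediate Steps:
y(l, L) = -4 + 4*l
7*(97 + (((1 + y(-4, -3))² + 12) - 49)) = 7*(97 + (((1 + (-4 + 4*(-4)))² + 12) - 49)) = 7*(97 + (((1 + (-4 - 16))² + 12) - 49)) = 7*(97 + (((1 - 20)² + 12) - 49)) = 7*(97 + (((-19)² + 12) - 49)) = 7*(97 + ((361 + 12) - 49)) = 7*(97 + (373 - 49)) = 7*(97 + 324) = 7*421 = 2947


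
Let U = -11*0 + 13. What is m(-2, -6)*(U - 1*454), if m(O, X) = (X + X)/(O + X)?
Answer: -1323/2 ≈ -661.50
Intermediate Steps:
m(O, X) = 2*X/(O + X) (m(O, X) = (2*X)/(O + X) = 2*X/(O + X))
U = 13 (U = 0 + 13 = 13)
m(-2, -6)*(U - 1*454) = (2*(-6)/(-2 - 6))*(13 - 1*454) = (2*(-6)/(-8))*(13 - 454) = (2*(-6)*(-⅛))*(-441) = (3/2)*(-441) = -1323/2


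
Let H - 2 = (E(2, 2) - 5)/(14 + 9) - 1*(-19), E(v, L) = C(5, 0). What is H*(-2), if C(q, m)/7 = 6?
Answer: -1040/23 ≈ -45.217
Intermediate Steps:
C(q, m) = 42 (C(q, m) = 7*6 = 42)
E(v, L) = 42
H = 520/23 (H = 2 + ((42 - 5)/(14 + 9) - 1*(-19)) = 2 + (37/23 + 19) = 2 + 474/23 = 520/23 ≈ 22.609)
H*(-2) = (520/23)*(-2) = -1040/23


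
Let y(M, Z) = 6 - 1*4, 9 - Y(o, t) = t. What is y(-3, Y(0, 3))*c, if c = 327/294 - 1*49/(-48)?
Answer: 5017/1176 ≈ 4.2662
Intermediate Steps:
Y(o, t) = 9 - t
c = 5017/2352 (c = 327*(1/294) - 49*(-1/48) = 109/98 + 49/48 = 5017/2352 ≈ 2.1331)
y(M, Z) = 2 (y(M, Z) = 6 - 4 = 2)
y(-3, Y(0, 3))*c = 2*(5017/2352) = 5017/1176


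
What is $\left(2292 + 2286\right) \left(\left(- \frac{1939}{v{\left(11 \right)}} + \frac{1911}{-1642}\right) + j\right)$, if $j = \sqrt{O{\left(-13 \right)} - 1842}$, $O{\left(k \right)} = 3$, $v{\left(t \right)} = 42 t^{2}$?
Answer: $- \frac{702806930}{99341} + 4578 i \sqrt{1839} \approx -7074.7 + 1.9632 \cdot 10^{5} i$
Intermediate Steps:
$j = i \sqrt{1839}$ ($j = \sqrt{3 - 1842} = \sqrt{-1839} = i \sqrt{1839} \approx 42.884 i$)
$\left(2292 + 2286\right) \left(\left(- \frac{1939}{v{\left(11 \right)}} + \frac{1911}{-1642}\right) + j\right) = \left(2292 + 2286\right) \left(\left(- \frac{1939}{42 \cdot 11^{2}} + \frac{1911}{-1642}\right) + i \sqrt{1839}\right) = 4578 \left(\left(- \frac{1939}{42 \cdot 121} + 1911 \left(- \frac{1}{1642}\right)\right) + i \sqrt{1839}\right) = 4578 \left(\left(- \frac{1939}{5082} - \frac{1911}{1642}\right) + i \sqrt{1839}\right) = 4578 \left(\left(\left(-1939\right) \frac{1}{5082} - \frac{1911}{1642}\right) + i \sqrt{1839}\right) = 4578 \left(\left(- \frac{277}{726} - \frac{1911}{1642}\right) + i \sqrt{1839}\right) = 4578 \left(- \frac{460555}{298023} + i \sqrt{1839}\right) = - \frac{702806930}{99341} + 4578 i \sqrt{1839}$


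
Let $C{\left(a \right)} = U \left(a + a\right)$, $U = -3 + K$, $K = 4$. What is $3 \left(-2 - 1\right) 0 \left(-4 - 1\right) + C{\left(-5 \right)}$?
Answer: $-10$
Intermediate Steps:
$U = 1$ ($U = -3 + 4 = 1$)
$C{\left(a \right)} = 2 a$ ($C{\left(a \right)} = 1 \left(a + a\right) = 1 \cdot 2 a = 2 a$)
$3 \left(-2 - 1\right) 0 \left(-4 - 1\right) + C{\left(-5 \right)} = 3 \left(-2 - 1\right) 0 \left(-4 - 1\right) + 2 \left(-5\right) = 3 \left(-3\right) 0 \left(-5\right) - 10 = \left(-9\right) 0 - 10 = 0 - 10 = -10$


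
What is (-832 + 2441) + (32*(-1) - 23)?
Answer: 1554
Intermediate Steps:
(-832 + 2441) + (32*(-1) - 23) = 1609 + (-32 - 23) = 1609 - 55 = 1554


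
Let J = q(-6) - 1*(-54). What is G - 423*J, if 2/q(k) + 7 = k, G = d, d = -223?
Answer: -298999/13 ≈ -23000.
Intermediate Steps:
G = -223
q(k) = 2/(-7 + k)
J = 700/13 (J = 2/(-7 - 6) - 1*(-54) = 2/(-13) + 54 = 2*(-1/13) + 54 = -2/13 + 54 = 700/13 ≈ 53.846)
G - 423*J = -223 - 423*700/13 = -223 - 296100/13 = -298999/13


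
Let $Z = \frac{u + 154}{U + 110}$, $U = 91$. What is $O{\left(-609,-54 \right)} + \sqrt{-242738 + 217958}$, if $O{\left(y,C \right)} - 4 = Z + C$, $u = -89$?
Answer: $- \frac{9985}{201} + 2 i \sqrt{6195} \approx -49.677 + 157.42 i$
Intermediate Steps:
$Z = \frac{65}{201}$ ($Z = \frac{-89 + 154}{91 + 110} = \frac{65}{201} \approx 0.32338$)
$O{\left(y,C \right)} = \frac{869}{201} + C$ ($O{\left(y,C \right)} = 4 + \left(\frac{65}{201} + C\right) = \frac{869}{201} + C$)
$O{\left(-609,-54 \right)} + \sqrt{-242738 + 217958} = \left(\frac{869}{201} - 54\right) + \sqrt{-242738 + 217958} = - \frac{9985}{201} + \sqrt{-24780} = - \frac{9985}{201} + 2 i \sqrt{6195}$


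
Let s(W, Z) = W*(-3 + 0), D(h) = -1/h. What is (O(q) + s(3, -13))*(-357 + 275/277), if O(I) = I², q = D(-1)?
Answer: 788912/277 ≈ 2848.1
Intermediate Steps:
q = 1 (q = -1/(-1) = -1*(-1) = 1)
s(W, Z) = -3*W (s(W, Z) = W*(-3) = -3*W)
(O(q) + s(3, -13))*(-357 + 275/277) = (1² - 3*3)*(-357 + 275/277) = (1 - 9)*(-357 + 275*(1/277)) = -8*(-357 + 275/277) = -8*(-98614/277) = 788912/277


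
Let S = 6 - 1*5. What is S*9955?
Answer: 9955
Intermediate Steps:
S = 1 (S = 6 - 5 = 1)
S*9955 = 1*9955 = 9955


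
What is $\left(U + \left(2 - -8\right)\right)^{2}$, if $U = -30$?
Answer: $400$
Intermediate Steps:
$\left(U + \left(2 - -8\right)\right)^{2} = \left(-30 + \left(2 - -8\right)\right)^{2} = \left(-30 + \left(2 + 8\right)\right)^{2} = \left(-30 + 10\right)^{2} = \left(-20\right)^{2} = 400$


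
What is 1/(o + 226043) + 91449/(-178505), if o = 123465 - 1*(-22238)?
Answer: -33995621449/66358519730 ≈ -0.51230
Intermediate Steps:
o = 145703 (o = 123465 + 22238 = 145703)
1/(o + 226043) + 91449/(-178505) = 1/(145703 + 226043) + 91449/(-178505) = 1/371746 + 91449*(-1/178505) = 1/371746 - 91449/178505 = -33995621449/66358519730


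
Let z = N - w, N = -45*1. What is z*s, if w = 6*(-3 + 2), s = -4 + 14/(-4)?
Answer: 585/2 ≈ 292.50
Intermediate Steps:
N = -45
s = -15/2 (s = -4 + 14*(-¼) = -4 - 7/2 = -15/2 ≈ -7.5000)
w = -6 (w = 6*(-1) = -6)
z = -39 (z = -45 - 1*(-6) = -45 + 6 = -39)
z*s = -39*(-15/2) = 585/2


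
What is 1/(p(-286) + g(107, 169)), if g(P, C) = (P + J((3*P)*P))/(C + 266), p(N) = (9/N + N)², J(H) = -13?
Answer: 35581260/2911052929699 ≈ 1.2223e-5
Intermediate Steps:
p(N) = (N + 9/N)²
g(P, C) = (-13 + P)/(266 + C) (g(P, C) = (P - 13)/(C + 266) = (-13 + P)/(266 + C))
1/(p(-286) + g(107, 169)) = 1/((9 + (-286)²)²/(-286)² + (-13 + 107)/(266 + 169)) = 1/((9 + 81796)²/81796 + 94/435) = 1/((1/81796)*81805² + (1/435)*94) = 1/((1/81796)*6692058025 + 94/435) = 1/(6692058025/81796 + 94/435) = 1/(2911052929699/35581260) = 35581260/2911052929699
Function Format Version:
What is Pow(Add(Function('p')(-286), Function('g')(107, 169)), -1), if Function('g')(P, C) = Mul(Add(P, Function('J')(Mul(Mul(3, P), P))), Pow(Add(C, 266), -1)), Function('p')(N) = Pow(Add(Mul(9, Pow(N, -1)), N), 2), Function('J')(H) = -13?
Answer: Rational(35581260, 2911052929699) ≈ 1.2223e-5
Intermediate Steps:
Function('p')(N) = Pow(Add(N, Mul(9, Pow(N, -1))), 2)
Function('g')(P, C) = Mul(Pow(Add(266, C), -1), Add(-13, P)) (Function('g')(P, C) = Mul(Add(P, -13), Pow(Add(C, 266), -1)) = Mul(Add(-13, P), Pow(Add(266, C), -1)) = Mul(Pow(Add(266, C), -1), Add(-13, P)))
Pow(Add(Function('p')(-286), Function('g')(107, 169)), -1) = Pow(Add(Mul(Pow(-286, -2), Pow(Add(9, Pow(-286, 2)), 2)), Mul(Pow(Add(266, 169), -1), Add(-13, 107))), -1) = Pow(Add(Mul(Rational(1, 81796), Pow(Add(9, 81796), 2)), Mul(Pow(435, -1), 94)), -1) = Pow(Add(Mul(Rational(1, 81796), Pow(81805, 2)), Mul(Rational(1, 435), 94)), -1) = Pow(Add(Mul(Rational(1, 81796), 6692058025), Rational(94, 435)), -1) = Pow(Add(Rational(6692058025, 81796), Rational(94, 435)), -1) = Pow(Rational(2911052929699, 35581260), -1) = Rational(35581260, 2911052929699)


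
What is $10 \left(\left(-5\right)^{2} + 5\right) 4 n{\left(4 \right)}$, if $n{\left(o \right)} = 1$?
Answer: $1200$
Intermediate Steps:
$10 \left(\left(-5\right)^{2} + 5\right) 4 n{\left(4 \right)} = 10 \left(\left(-5\right)^{2} + 5\right) 4 \cdot 1 = 10 \left(25 + 5\right) 4 \cdot 1 = 10 \cdot 30 \cdot 4 \cdot 1 = 10 \cdot 120 \cdot 1 = 1200 \cdot 1 = 1200$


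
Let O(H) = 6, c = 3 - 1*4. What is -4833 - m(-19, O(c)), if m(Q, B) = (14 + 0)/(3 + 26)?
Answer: -140171/29 ≈ -4833.5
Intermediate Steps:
c = -1 (c = 3 - 4 = -1)
m(Q, B) = 14/29
-4833 - m(-19, O(c)) = -4833 - 1*14/29 = -4833 - 14/29 = -140171/29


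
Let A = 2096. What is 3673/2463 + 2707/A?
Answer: 14365949/5162448 ≈ 2.7828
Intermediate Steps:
3673/2463 + 2707/A = 3673/2463 + 2707/2096 = 14365949/5162448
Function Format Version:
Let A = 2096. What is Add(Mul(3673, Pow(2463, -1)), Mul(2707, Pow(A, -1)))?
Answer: Rational(14365949, 5162448) ≈ 2.7828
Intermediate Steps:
Add(Mul(3673, Pow(2463, -1)), Mul(2707, Pow(A, -1))) = Add(Mul(3673, Pow(2463, -1)), Mul(2707, Pow(2096, -1))) = Add(Mul(3673, Rational(1, 2463)), Mul(2707, Rational(1, 2096))) = Add(Rational(3673, 2463), Rational(2707, 2096)) = Rational(14365949, 5162448)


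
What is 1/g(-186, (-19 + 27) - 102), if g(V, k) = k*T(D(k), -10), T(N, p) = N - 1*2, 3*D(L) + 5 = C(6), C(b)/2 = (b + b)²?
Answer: -3/26038 ≈ -0.00011522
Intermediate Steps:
C(b) = 8*b² (C(b) = 2*(b + b)² = 2*(2*b)² = 2*(4*b²) = 8*b²)
D(L) = 283/3 (D(L) = -5/3 + (8*6²)/3 = -5/3 + (8*36)/3 = -5/3 + (⅓)*288 = -5/3 + 96 = 283/3)
T(N, p) = -2 + N (T(N, p) = N - 2 = -2 + N)
g(V, k) = 277*k/3 (g(V, k) = k*(-2 + 283/3) = k*(277/3) = 277*k/3)
1/g(-186, (-19 + 27) - 102) = 1/(277*((-19 + 27) - 102)/3) = 1/(277*(8 - 102)/3) = 1/((277/3)*(-94)) = 1/(-26038/3) = -3/26038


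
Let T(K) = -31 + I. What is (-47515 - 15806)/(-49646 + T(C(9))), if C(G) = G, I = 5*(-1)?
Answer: 63321/49682 ≈ 1.2745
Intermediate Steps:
I = -5
T(K) = -36 (T(K) = -31 - 5 = -36)
(-47515 - 15806)/(-49646 + T(C(9))) = (-47515 - 15806)/(-49646 - 36) = -63321/(-49682) = -63321*(-1/49682) = 63321/49682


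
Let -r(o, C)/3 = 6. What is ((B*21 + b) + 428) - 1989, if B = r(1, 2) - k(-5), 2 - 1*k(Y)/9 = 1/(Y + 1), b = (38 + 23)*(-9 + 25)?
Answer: -5553/4 ≈ -1388.3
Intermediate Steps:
b = 976 (b = 61*16 = 976)
r(o, C) = -18 (r(o, C) = -3*6 = -18)
k(Y) = 18 - 9/(1 + Y) (k(Y) = 18 - 9/(Y + 1) = 18 - 9/(1 + Y))
B = -153/4 (B = -18 - 9*(1 + 2*(-5))/(1 - 5) = -18 - 9*(1 - 10)/(-4) = -18 - 9*(-1)*(-9)/4 = -18 - 1*81/4 = -18 - 81/4 = -153/4 ≈ -38.250)
((B*21 + b) + 428) - 1989 = ((-153/4*21 + 976) + 428) - 1989 = ((-3213/4 + 976) + 428) - 1989 = (691/4 + 428) - 1989 = 2403/4 - 1989 = -5553/4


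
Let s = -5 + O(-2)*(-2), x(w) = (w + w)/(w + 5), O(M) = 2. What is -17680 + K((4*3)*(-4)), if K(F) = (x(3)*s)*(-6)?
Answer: -35279/2 ≈ -17640.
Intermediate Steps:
x(w) = 2*w/(5 + w) (x(w) = (2*w)/(5 + w) = 2*w/(5 + w))
s = -9 (s = -5 + 2*(-2) = -5 - 4 = -9)
K(F) = 81/2 (K(F) = ((2*3/(5 + 3))*(-9))*(-6) = ((2*3/8)*(-9))*(-6) = ((2*3*(1/8))*(-9))*(-6) = ((3/4)*(-9))*(-6) = -27/4*(-6) = 81/2)
-17680 + K((4*3)*(-4)) = -17680 + 81/2 = -35279/2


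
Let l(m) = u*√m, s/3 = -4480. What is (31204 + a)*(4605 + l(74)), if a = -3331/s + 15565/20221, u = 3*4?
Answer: 2603542701444277/18118016 + 8480595118711*√74/22647520 ≈ 1.4692e+8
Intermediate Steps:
s = -13440 (s = 3*(-4480) = -13440)
u = 12
a = 276549751/271770240 (a = -3331/(-13440) + 15565/20221 = -3331*(-1/13440) + 15565*(1/20221) = 3331/13440 + 15565/20221 = 276549751/271770240 ≈ 1.0176)
l(m) = 12*√m
(31204 + a)*(4605 + l(74)) = (31204 + 276549751/271770240)*(4605 + 12*√74) = 8480595118711*(4605 + 12*√74)/271770240 = 2603542701444277/18118016 + 8480595118711*√74/22647520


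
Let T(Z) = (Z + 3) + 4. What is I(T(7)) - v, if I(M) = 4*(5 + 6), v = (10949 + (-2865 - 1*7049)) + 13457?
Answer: -14448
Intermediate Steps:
T(Z) = 7 + Z (T(Z) = (3 + Z) + 4 = 7 + Z)
v = 14492 (v = (10949 + (-2865 - 7049)) + 13457 = (10949 - 9914) + 13457 = 1035 + 13457 = 14492)
I(M) = 44 (I(M) = 4*11 = 44)
I(T(7)) - v = 44 - 1*14492 = 44 - 14492 = -14448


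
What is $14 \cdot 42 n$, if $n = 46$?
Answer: $27048$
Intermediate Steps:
$14 \cdot 42 n = 14 \cdot 42 \cdot 46 = 588 \cdot 46 = 27048$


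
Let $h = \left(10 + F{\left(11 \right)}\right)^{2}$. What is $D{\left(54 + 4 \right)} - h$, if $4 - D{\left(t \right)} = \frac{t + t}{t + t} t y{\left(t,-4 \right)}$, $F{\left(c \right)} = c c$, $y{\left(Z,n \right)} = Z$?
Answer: $-20521$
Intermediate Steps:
$F{\left(c \right)} = c^{2}$
$h = 17161$ ($h = \left(10 + 11^{2}\right)^{2} = \left(10 + 121\right)^{2} = 131^{2} = 17161$)
$D{\left(t \right)} = 4 - t^{2}$ ($D{\left(t \right)} = 4 - \frac{t + t}{t + t} t t = 4 - \frac{2 t}{2 t} t t = 4 - 2 t \frac{1}{2 t} t t = 4 - 1 t t = 4 - t t = 4 - t^{2}$)
$D{\left(54 + 4 \right)} - h = \left(4 - \left(54 + 4\right)^{2}\right) - 17161 = \left(4 - 58^{2}\right) - 17161 = \left(4 - 3364\right) - 17161 = -3360 - 17161 = -20521$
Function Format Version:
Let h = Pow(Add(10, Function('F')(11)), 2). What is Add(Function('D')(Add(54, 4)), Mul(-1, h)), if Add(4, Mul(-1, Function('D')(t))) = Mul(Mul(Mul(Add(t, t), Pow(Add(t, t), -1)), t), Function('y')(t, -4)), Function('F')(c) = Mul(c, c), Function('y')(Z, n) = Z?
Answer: -20521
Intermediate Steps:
Function('F')(c) = Pow(c, 2)
h = 17161 (h = Pow(Add(10, Pow(11, 2)), 2) = Pow(Add(10, 121), 2) = Pow(131, 2) = 17161)
Function('D')(t) = Add(4, Mul(-1, Pow(t, 2))) (Function('D')(t) = Add(4, Mul(-1, Mul(Mul(Mul(Add(t, t), Pow(Add(t, t), -1)), t), t))) = Add(4, Mul(-1, Mul(Mul(Mul(Mul(2, t), Pow(Mul(2, t), -1)), t), t))) = Add(4, Mul(-1, Mul(Mul(Mul(Mul(2, t), Mul(Rational(1, 2), Pow(t, -1))), t), t))) = Add(4, Mul(-1, Mul(Mul(1, t), t))) = Add(4, Mul(-1, Mul(t, t))) = Add(4, Mul(-1, Pow(t, 2))))
Add(Function('D')(Add(54, 4)), Mul(-1, h)) = Add(Add(4, Mul(-1, Pow(Add(54, 4), 2))), Mul(-1, 17161)) = Add(Add(4, Mul(-1, Pow(58, 2))), -17161) = Add(Add(4, Mul(-1, 3364)), -17161) = Add(Add(4, -3364), -17161) = Add(-3360, -17161) = -20521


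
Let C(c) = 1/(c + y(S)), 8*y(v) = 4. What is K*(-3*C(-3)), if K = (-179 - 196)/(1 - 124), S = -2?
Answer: 150/41 ≈ 3.6585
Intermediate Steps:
y(v) = ½ (y(v) = (⅛)*4 = ½)
C(c) = 1/(½ + c) (C(c) = 1/(c + ½) = 1/(½ + c))
K = 125/41 (K = -375/(-123) = -375*(-1/123) = 125/41 ≈ 3.0488)
K*(-3*C(-3)) = 125*(-6/(1 + 2*(-3)))/41 = 125*(-6/(1 - 6))/41 = 125*(-6/(-5))/41 = 125*(-6*(-1)/5)/41 = 125*(-3*(-⅖))/41 = (125/41)*(6/5) = 150/41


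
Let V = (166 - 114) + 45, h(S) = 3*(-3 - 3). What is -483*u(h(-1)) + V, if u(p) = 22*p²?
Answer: -3442727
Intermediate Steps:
h(S) = -18 (h(S) = 3*(-6) = -18)
V = 97 (V = 52 + 45 = 97)
-483*u(h(-1)) + V = -10626*(-18)² + 97 = -10626*324 + 97 = -483*7128 + 97 = -3442824 + 97 = -3442727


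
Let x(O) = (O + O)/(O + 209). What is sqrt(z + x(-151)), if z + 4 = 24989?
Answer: sqrt(21008006)/29 ≈ 158.05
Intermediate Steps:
z = 24985 (z = -4 + 24989 = 24985)
x(O) = 2*O/(209 + O) (x(O) = (2*O)/(209 + O) = 2*O/(209 + O))
sqrt(z + x(-151)) = sqrt(24985 + 2*(-151)/(209 - 151)) = sqrt(24985 + 2*(-151)/58) = sqrt(24985 + 2*(-151)*(1/58)) = sqrt(24985 - 151/29) = sqrt(724414/29) = sqrt(21008006)/29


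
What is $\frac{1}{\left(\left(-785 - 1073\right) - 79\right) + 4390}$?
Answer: $\frac{1}{2453} \approx 0.00040766$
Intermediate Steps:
$\frac{1}{\left(\left(-785 - 1073\right) - 79\right) + 4390} = \frac{1}{\left(-1858 - 79\right) + 4390} = \frac{1}{-1937 + 4390} = \frac{1}{2453}$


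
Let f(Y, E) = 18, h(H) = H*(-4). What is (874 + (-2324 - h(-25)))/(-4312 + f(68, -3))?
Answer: 775/2147 ≈ 0.36097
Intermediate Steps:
h(H) = -4*H
(874 + (-2324 - h(-25)))/(-4312 + f(68, -3)) = (874 + (-2324 - (-4)*(-25)))/(-4312 + 18) = (874 + (-2324 - 1*100))/(-4294) = (874 + (-2324 - 100))*(-1/4294) = (874 - 2424)*(-1/4294) = -1550*(-1/4294) = 775/2147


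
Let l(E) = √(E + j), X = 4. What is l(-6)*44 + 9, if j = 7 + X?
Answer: 9 + 44*√5 ≈ 107.39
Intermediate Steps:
j = 11 (j = 7 + 4 = 11)
l(E) = √(11 + E) (l(E) = √(E + 11) = √(11 + E))
l(-6)*44 + 9 = √(11 - 6)*44 + 9 = √5*44 + 9 = 44*√5 + 9 = 9 + 44*√5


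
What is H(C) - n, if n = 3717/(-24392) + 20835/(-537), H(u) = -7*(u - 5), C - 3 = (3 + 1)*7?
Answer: -624574793/4366168 ≈ -143.05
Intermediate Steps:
C = 31 (C = 3 + (3 + 1)*7 = 3 + 4*7 = 3 + 28 = 31)
H(u) = 35 - 7*u (H(u) = -7*(-5 + u) = 35 - 7*u)
n = -170067783/4366168 (n = 3717*(-1/24392) + 20835*(-1/537) = -3717/24392 - 6945/179 = -170067783/4366168 ≈ -38.951)
H(C) - n = (35 - 7*31) - 1*(-170067783/4366168) = (35 - 217) + 170067783/4366168 = -182 + 170067783/4366168 = -624574793/4366168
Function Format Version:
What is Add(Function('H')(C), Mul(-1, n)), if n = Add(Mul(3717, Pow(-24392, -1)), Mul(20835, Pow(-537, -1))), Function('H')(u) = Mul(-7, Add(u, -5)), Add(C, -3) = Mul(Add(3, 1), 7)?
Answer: Rational(-624574793, 4366168) ≈ -143.05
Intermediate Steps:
C = 31 (C = Add(3, Mul(Add(3, 1), 7)) = Add(3, Mul(4, 7)) = Add(3, 28) = 31)
Function('H')(u) = Add(35, Mul(-7, u)) (Function('H')(u) = Mul(-7, Add(-5, u)) = Add(35, Mul(-7, u)))
n = Rational(-170067783, 4366168) (n = Add(Mul(3717, Rational(-1, 24392)), Mul(20835, Rational(-1, 537))) = Add(Rational(-3717, 24392), Rational(-6945, 179)) = Rational(-170067783, 4366168) ≈ -38.951)
Add(Function('H')(C), Mul(-1, n)) = Add(Add(35, Mul(-7, 31)), Mul(-1, Rational(-170067783, 4366168))) = Add(Add(35, -217), Rational(170067783, 4366168)) = Add(-182, Rational(170067783, 4366168)) = Rational(-624574793, 4366168)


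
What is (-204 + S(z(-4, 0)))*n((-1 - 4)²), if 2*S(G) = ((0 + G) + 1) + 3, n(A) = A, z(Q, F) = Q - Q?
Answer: -5050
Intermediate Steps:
z(Q, F) = 0
S(G) = 2 + G/2 (S(G) = (((0 + G) + 1) + 3)/2 = ((G + 1) + 3)/2 = ((1 + G) + 3)/2 = (4 + G)/2 = 2 + G/2)
(-204 + S(z(-4, 0)))*n((-1 - 4)²) = (-204 + (2 + (½)*0))*(-1 - 4)² = (-204 + (2 + 0))*(-5)² = (-204 + 2)*25 = -202*25 = -5050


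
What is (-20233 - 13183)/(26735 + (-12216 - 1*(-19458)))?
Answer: -33416/33977 ≈ -0.98349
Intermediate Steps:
(-20233 - 13183)/(26735 + (-12216 - 1*(-19458))) = -33416/(26735 + (-12216 + 19458)) = -33416/(26735 + 7242) = -33416/33977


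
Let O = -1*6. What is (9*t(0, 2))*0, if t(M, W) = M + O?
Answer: 0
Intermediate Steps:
O = -6
t(M, W) = -6 + M (t(M, W) = M - 6 = -6 + M)
(9*t(0, 2))*0 = (9*(-6 + 0))*0 = (9*(-6))*0 = -54*0 = 0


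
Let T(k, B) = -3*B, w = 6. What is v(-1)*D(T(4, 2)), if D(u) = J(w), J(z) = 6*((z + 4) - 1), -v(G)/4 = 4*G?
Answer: 864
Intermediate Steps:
v(G) = -16*G
J(z) = 18 + 6*z (J(z) = 6*((4 + z) - 1) = 6*(3 + z) = 18 + 6*z)
D(u) = 54 (D(u) = 18 + 6*6 = 18 + 36 = 54)
v(-1)*D(T(4, 2)) = -16*(-1)*54 = 16*54 = 864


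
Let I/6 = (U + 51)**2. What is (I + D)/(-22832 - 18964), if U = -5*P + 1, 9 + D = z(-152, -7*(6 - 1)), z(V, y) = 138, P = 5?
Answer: -1501/13932 ≈ -0.10774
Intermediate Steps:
D = 129 (D = -9 + 138 = 129)
U = -24 (U = -5*5 + 1 = -25 + 1 = -24)
I = 4374 (I = 6*(-24 + 51)**2 = 6*27**2 = 6*729 = 4374)
(I + D)/(-22832 - 18964) = (4374 + 129)/(-22832 - 18964) = 4503/(-41796) = 4503*(-1/41796) = -1501/13932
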